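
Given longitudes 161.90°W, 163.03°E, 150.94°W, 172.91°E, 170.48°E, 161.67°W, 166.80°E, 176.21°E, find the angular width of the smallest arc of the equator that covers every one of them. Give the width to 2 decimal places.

Sort the longitudes: -161.90°, -161.67°, -150.94°, +163.03°, +166.80°, +170.48°, +172.91°, +176.21°.
Eastward gaps between consecutive values (wrapping around): 0.23°, 10.73°, 313.97°, 3.77°, 3.68°, 2.43°, 3.30°, 21.89°.
Largest gap = 313.97° ⇒ minimal covering band is its complement: 360° − 313.97° = 46.03°.
Band runs from +163.03° eastward to -150.94°, crossing the antimeridian.

46.03°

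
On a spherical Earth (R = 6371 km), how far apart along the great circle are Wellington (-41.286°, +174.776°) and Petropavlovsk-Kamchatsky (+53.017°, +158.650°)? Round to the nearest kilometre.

Δλ = 158.650 − 174.776 = -16.126°.
Δφ = 53.017 − -41.286 = 94.303°.
a = sin²(Δφ/2) + cos φ₁ · cos φ₂ · sin²(Δλ/2) = 0.546409.
c = 2·atan2(√a, √(1−a)) = 1.66375 rad → d = 6371·c ≈ 10599.73 km.

10600 km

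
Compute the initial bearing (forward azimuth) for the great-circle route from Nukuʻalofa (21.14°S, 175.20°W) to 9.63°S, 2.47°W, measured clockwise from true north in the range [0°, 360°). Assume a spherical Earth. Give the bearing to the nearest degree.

166°

Δλ = -2.47 − -175.20 = 172.73°.
θ = atan2( sin Δλ · cos φ₂ , cos φ₁ · sin φ₂ − sin φ₁ · cos φ₂ · cos Δλ )
  = atan2(0.12476, -0.50873) = 166.221° → normalised to [0°, 360°): 166.221°.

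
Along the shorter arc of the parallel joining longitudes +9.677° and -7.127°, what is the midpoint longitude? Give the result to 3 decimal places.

+1.275°

Signed shortest Δλ from +9.677° to -7.127° is -16.804°.
Midpoint longitude = +9.677° + (-16.804°)/2 = +9.677° − 8.402° = +1.275°.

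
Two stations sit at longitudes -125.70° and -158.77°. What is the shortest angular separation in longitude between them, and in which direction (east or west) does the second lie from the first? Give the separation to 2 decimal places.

Raw difference: -158.77 − -125.70 = -33.07°.
Normalise into (−180°, 180°]: -33.07° stays -33.07°.
Negative ⇒ the second point lies to the west; separation 33.07°.

33.07° west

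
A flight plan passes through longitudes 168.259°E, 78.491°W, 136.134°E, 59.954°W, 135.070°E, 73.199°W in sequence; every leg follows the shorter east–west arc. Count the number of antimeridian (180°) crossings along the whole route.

5

Leg 1: +168.259° → -78.491°, shortest Δλ = 113.25° (east) — crosses 180°.
Leg 2: -78.491° → +136.134°, shortest Δλ = -145.375° (west) — crosses 180°.
Leg 3: +136.134° → -59.954°, shortest Δλ = 163.912° (east) — crosses 180°.
Leg 4: -59.954° → +135.070°, shortest Δλ = -164.976° (west) — crosses 180°.
Leg 5: +135.070° → -73.199°, shortest Δλ = 151.731° (east) — crosses 180°.
Total crossings: 5.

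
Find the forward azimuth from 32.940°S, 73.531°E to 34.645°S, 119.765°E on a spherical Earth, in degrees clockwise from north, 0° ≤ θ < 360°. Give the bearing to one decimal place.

Δλ = 119.765 − 73.531 = 46.234°.
θ = atan2( sin Δλ · cos φ₂ , cos φ₁ · sin φ₂ − sin φ₁ · cos φ₂ · cos Δλ )
  = atan2(0.59412, -0.16766) = 105.759° → normalised to [0°, 360°): 105.759°.

105.8°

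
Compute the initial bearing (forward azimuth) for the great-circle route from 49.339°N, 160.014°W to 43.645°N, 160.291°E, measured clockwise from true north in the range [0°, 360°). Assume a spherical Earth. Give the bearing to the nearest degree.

273°

Δλ = 160.291 − -160.014 = 320.305°; wrapped into (−180°, 180°]: -39.695°.
θ = atan2( sin Δλ · cos φ₂ , cos φ₁ · sin φ₂ − sin φ₁ · cos φ₂ · cos Δλ )
  = atan2(-0.46218, 0.02734) = -86.615° → normalised to [0°, 360°): 273.385°.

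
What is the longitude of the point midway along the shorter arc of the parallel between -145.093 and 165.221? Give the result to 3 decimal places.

Signed shortest Δλ from -145.093° to +165.221° is -49.686°.
Midpoint longitude = -145.093° + (-49.686°)/2 = -145.093° − 24.843° = -169.936°.
(The naïve average (-145.093 + +165.221)/2 = 10.064° is on the wrong side of the globe.)

-169.936°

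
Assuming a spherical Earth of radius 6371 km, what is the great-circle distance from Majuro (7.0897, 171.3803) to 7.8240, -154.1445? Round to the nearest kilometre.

Δλ = -154.1445 − 171.3803 = -325.5248°; wrapped into (−180°, 180°]: 34.4752°.
Δφ = 7.8240 − 7.0897 = 0.7343°.
a = sin²(Δφ/2) + cos φ₁ · cos φ₂ · sin²(Δλ/2) = 0.086373.
c = 2·atan2(√a, √(1−a)) = 0.59659 rad → d = 6371·c ≈ 3800.90 km.

3801 km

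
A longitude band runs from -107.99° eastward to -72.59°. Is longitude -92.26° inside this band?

Band width going east from -107.99° to -72.59°: ((-72.59 − -107.99) mod 360) = 35.40°.
Offset of -92.26° east of the west edge: ((-92.26 − -107.99) mod 360) = 15.73°.
15.73° ≤ 35.40° ⇒ inside.

Yes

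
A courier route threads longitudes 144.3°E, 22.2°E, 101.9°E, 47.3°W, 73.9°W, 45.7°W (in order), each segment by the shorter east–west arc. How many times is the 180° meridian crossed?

Leg 1: +144.3° → +22.2°, shortest Δλ = -122.1° (west) — does not cross 180°.
Leg 2: +22.2° → +101.9°, shortest Δλ = 79.7° (east) — does not cross 180°.
Leg 3: +101.9° → -47.3°, shortest Δλ = -149.2° (west) — does not cross 180°.
Leg 4: -47.3° → -73.9°, shortest Δλ = -26.6° (west) — does not cross 180°.
Leg 5: -73.9° → -45.7°, shortest Δλ = 28.2° (east) — does not cross 180°.
Total crossings: 0.

0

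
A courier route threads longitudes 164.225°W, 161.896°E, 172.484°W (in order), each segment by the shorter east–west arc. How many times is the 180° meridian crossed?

2

Leg 1: -164.225° → +161.896°, shortest Δλ = -33.879° (west) — crosses 180°.
Leg 2: +161.896° → -172.484°, shortest Δλ = 25.62° (east) — crosses 180°.
Total crossings: 2.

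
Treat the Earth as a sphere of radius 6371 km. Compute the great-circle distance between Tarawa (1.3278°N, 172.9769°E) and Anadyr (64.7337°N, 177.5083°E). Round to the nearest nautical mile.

3812 nmi

Δλ = 177.5083 − 172.9769 = 4.5314°.
Δφ = 64.7337 − 1.3278 = 63.4059°.
a = sin²(Δφ/2) + cos φ₁ · cos φ₂ · sin²(Δλ/2) = 0.276833.
c = 2·atan2(√a, √(1−a)) = 1.10813 rad → d = 6371·c ≈ 7059.91 km ≈ 3812.05 nmi.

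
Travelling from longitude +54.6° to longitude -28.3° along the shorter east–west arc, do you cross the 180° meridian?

No

Signed shortest Δλ = ((-28.3 − 54.6 + 180) mod 360) − 180 = -82.9°.
Going west by 82.9° from +54.6° reaches -28.3° without touching 180°.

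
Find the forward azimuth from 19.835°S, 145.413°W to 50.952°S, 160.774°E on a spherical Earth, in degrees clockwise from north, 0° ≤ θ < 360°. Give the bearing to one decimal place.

220.1°

Δλ = 160.774 − -145.413 = 306.187°; wrapped into (−180°, 180°]: -53.813°.
θ = atan2( sin Δλ · cos φ₂ , cos φ₁ · sin φ₂ − sin φ₁ · cos φ₂ · cos Δλ )
  = atan2(-0.50845, -0.60434) = -139.925° → normalised to [0°, 360°): 220.075°.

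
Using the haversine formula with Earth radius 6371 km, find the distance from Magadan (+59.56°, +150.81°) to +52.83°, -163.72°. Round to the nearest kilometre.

2849 km

Δλ = -163.72 − 150.81 = -314.53°; wrapped into (−180°, 180°]: 45.47°.
Δφ = 52.83 − 59.56 = -6.73°.
a = sin²(Δφ/2) + cos φ₁ · cos φ₂ · sin²(Δλ/2) = 0.049164.
c = 2·atan2(√a, √(1−a)) = 0.44718 rad → d = 6371·c ≈ 2848.96 km.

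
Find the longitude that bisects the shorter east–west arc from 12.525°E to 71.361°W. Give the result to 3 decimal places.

29.418°W

Signed shortest Δλ from +12.525° to -71.361° is -83.886°.
Midpoint longitude = +12.525° + (-83.886°)/2 = +12.525° − 41.943° = -29.418°.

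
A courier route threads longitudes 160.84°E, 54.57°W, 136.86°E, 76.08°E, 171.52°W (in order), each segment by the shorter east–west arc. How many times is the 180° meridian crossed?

3

Leg 1: +160.84° → -54.57°, shortest Δλ = 144.59° (east) — crosses 180°.
Leg 2: -54.57° → +136.86°, shortest Δλ = -168.57° (west) — crosses 180°.
Leg 3: +136.86° → +76.08°, shortest Δλ = -60.78° (west) — does not cross 180°.
Leg 4: +76.08° → -171.52°, shortest Δλ = 112.4° (east) — crosses 180°.
Total crossings: 3.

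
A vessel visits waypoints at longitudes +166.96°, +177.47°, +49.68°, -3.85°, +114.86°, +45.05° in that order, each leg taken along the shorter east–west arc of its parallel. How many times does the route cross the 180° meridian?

0

Leg 1: +166.96° → +177.47°, shortest Δλ = 10.51° (east) — does not cross 180°.
Leg 2: +177.47° → +49.68°, shortest Δλ = -127.79° (west) — does not cross 180°.
Leg 3: +49.68° → -3.85°, shortest Δλ = -53.53° (west) — does not cross 180°.
Leg 4: -3.85° → +114.86°, shortest Δλ = 118.71° (east) — does not cross 180°.
Leg 5: +114.86° → +45.05°, shortest Δλ = -69.81° (west) — does not cross 180°.
Total crossings: 0.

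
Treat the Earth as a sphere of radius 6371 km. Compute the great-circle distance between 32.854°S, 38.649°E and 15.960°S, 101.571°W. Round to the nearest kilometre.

13136 km

Δλ = -101.571 − 38.649 = -140.220°.
Δφ = -15.960 − -32.854 = 16.894°.
a = sin²(Δφ/2) + cos φ₁ · cos φ₂ · sin²(Δλ/2) = 0.735767.
c = 2·atan2(√a, √(1−a)) = 2.06183 rad → d = 6371·c ≈ 13135.90 km.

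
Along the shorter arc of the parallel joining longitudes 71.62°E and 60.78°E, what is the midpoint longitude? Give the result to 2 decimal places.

66.20°E

Signed shortest Δλ from +71.62° to +60.78° is -10.84°.
Midpoint longitude = +71.62° + (-10.84°)/2 = +71.62° − 5.42° = +66.20°.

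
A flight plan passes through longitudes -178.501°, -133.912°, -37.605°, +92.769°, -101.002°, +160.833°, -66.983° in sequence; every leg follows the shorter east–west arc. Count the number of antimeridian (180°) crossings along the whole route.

3

Leg 1: -178.501° → -133.912°, shortest Δλ = 44.589° (east) — does not cross 180°.
Leg 2: -133.912° → -37.605°, shortest Δλ = 96.307° (east) — does not cross 180°.
Leg 3: -37.605° → +92.769°, shortest Δλ = 130.374° (east) — does not cross 180°.
Leg 4: +92.769° → -101.002°, shortest Δλ = 166.229° (east) — crosses 180°.
Leg 5: -101.002° → +160.833°, shortest Δλ = -98.165° (west) — crosses 180°.
Leg 6: +160.833° → -66.983°, shortest Δλ = 132.184° (east) — crosses 180°.
Total crossings: 3.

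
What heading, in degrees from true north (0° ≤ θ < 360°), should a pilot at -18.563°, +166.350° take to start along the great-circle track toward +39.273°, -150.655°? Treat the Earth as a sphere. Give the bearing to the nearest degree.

34°

Δλ = -150.655 − 166.350 = -317.005°; wrapped into (−180°, 180°]: 42.995°.
θ = atan2( sin Δλ · cos φ₂ , cos φ₁ · sin φ₂ − sin φ₁ · cos φ₂ · cos Δλ )
  = atan2(0.52791, 0.78034) = 34.079° → normalised to [0°, 360°): 34.079°.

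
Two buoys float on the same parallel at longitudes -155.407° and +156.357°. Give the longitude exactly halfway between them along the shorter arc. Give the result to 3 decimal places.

Signed shortest Δλ from -155.407° to +156.357° is -48.236°.
Midpoint longitude = -155.407° + (-48.236°)/2 = -155.407° − 24.118° = -179.525°.
(The naïve average (-155.407 + +156.357)/2 = 0.475° is on the wrong side of the globe.)

-179.525°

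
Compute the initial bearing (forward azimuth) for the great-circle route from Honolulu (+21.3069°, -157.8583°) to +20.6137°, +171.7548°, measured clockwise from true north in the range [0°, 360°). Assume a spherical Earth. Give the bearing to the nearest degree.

Δλ = 171.7548 − -157.8583 = 329.6131°; wrapped into (−180°, 180°]: -30.3869°.
θ = atan2( sin Δλ · cos φ₂ , cos φ₁ · sin φ₂ − sin φ₁ · cos φ₂ · cos Δλ )
  = atan2(-0.47345, 0.03462) = -85.818° → normalised to [0°, 360°): 274.182°.

274°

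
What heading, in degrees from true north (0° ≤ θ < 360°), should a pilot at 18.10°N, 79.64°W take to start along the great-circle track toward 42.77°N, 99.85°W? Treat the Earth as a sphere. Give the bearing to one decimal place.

329.6°

Δλ = -99.85 − -79.64 = -20.21°.
θ = atan2( sin Δλ · cos φ₂ , cos φ₁ · sin φ₂ − sin φ₁ · cos φ₂ · cos Δλ )
  = atan2(-0.25360, 0.43143) = -30.447° → normalised to [0°, 360°): 329.553°.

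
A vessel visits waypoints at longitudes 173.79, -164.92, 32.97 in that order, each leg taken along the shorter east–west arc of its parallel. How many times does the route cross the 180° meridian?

Leg 1: +173.79° → -164.92°, shortest Δλ = 21.29° (east) — crosses 180°.
Leg 2: -164.92° → +32.97°, shortest Δλ = -162.11° (west) — crosses 180°.
Total crossings: 2.

2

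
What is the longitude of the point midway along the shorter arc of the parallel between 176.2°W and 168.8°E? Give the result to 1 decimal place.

176.3°E

Signed shortest Δλ from -176.2° to +168.8° is -15.0°.
Midpoint longitude = -176.2° + (-15.0°)/2 = -176.2° − 7.5° = -183.7°.
Normalise into (−180°, 180°]: +176.3°.
(The naïve average (-176.2 + +168.8)/2 = -3.7° is on the wrong side of the globe.)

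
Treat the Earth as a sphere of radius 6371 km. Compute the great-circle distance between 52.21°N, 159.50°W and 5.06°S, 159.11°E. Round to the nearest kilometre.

7467 km

Δλ = 159.11 − -159.50 = 318.61°; wrapped into (−180°, 180°]: -41.39°.
Δφ = -5.06 − 52.21 = -57.27°.
a = sin²(Δφ/2) + cos φ₁ · cos φ₂ · sin²(Δλ/2) = 0.305888.
c = 2·atan2(√a, √(1−a)) = 1.17209 rad → d = 6371·c ≈ 7467.40 km.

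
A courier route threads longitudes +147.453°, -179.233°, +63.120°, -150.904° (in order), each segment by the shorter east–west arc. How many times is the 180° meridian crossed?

Leg 1: +147.453° → -179.233°, shortest Δλ = 33.314° (east) — crosses 180°.
Leg 2: -179.233° → +63.120°, shortest Δλ = -117.647° (west) — crosses 180°.
Leg 3: +63.120° → -150.904°, shortest Δλ = 145.976° (east) — crosses 180°.
Total crossings: 3.

3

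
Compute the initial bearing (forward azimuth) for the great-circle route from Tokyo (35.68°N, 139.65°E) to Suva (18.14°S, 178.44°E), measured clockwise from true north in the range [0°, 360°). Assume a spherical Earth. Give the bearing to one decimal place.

139.0°

Δλ = 178.44 − 139.65 = 38.79°.
θ = atan2( sin Δλ · cos φ₂ , cos φ₁ · sin φ₂ − sin φ₁ · cos φ₂ · cos Δλ )
  = atan2(0.59533, -0.68492) = 139.003° → normalised to [0°, 360°): 139.003°.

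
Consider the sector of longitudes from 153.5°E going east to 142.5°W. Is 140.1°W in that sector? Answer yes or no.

No

Band width going east from +153.5° to -142.5°: ((-142.5 − 153.5) mod 360) = 64.0°.
Offset of -140.1° east of the west edge: ((-140.1 − 153.5) mod 360) = 66.4°.
66.4° > 64.0° ⇒ outside.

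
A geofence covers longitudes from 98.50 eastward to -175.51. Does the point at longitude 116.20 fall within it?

Yes

Band width going east from +98.50° to -175.51°: ((-175.51 − 98.50) mod 360) = 85.99°.
Offset of +116.20° east of the west edge: ((116.20 − 98.50) mod 360) = 17.70°.
17.70° ≤ 85.99° ⇒ inside.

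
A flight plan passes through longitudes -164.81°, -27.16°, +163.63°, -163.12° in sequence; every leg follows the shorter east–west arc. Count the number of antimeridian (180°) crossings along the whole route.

Leg 1: -164.81° → -27.16°, shortest Δλ = 137.65° (east) — does not cross 180°.
Leg 2: -27.16° → +163.63°, shortest Δλ = -169.21° (west) — crosses 180°.
Leg 3: +163.63° → -163.12°, shortest Δλ = 33.25° (east) — crosses 180°.
Total crossings: 2.

2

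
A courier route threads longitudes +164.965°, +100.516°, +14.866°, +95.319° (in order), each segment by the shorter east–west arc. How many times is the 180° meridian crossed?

Leg 1: +164.965° → +100.516°, shortest Δλ = -64.449° (west) — does not cross 180°.
Leg 2: +100.516° → +14.866°, shortest Δλ = -85.65° (west) — does not cross 180°.
Leg 3: +14.866° → +95.319°, shortest Δλ = 80.453° (east) — does not cross 180°.
Total crossings: 0.

0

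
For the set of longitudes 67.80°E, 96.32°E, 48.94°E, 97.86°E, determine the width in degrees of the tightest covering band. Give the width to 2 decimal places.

Sort the longitudes: +48.94°, +67.80°, +96.32°, +97.86°.
Eastward gaps between consecutive values (wrapping around): 18.86°, 28.52°, 1.54°, 311.08°.
Largest gap = 311.08° ⇒ minimal covering band is its complement: 360° − 311.08° = 48.92°.
Band runs from +48.94° eastward to +97.86°.

48.92°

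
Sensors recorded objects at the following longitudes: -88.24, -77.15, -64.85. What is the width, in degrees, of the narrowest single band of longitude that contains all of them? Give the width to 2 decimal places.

Sort the longitudes: -88.24°, -77.15°, -64.85°.
Eastward gaps between consecutive values (wrapping around): 11.09°, 12.30°, 336.61°.
Largest gap = 336.61° ⇒ minimal covering band is its complement: 360° − 336.61° = 23.39°.
Band runs from -88.24° eastward to -64.85°.

23.39°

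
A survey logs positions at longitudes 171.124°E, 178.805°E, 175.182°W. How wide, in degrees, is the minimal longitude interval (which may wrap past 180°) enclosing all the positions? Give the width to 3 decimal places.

Sort the longitudes: -175.182°, +171.124°, +178.805°.
Eastward gaps between consecutive values (wrapping around): 346.306°, 7.681°, 6.013°.
Largest gap = 346.306° ⇒ minimal covering band is its complement: 360° − 346.306° = 13.694°.
Band runs from +171.124° eastward to -175.182°, crossing the antimeridian.

13.694°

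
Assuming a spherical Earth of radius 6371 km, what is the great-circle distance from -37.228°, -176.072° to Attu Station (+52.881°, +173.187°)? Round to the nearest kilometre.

Δλ = 173.187 − -176.072 = 349.259°; wrapped into (−180°, 180°]: -10.741°.
Δφ = 52.881 − -37.228 = 90.109°.
a = sin²(Δφ/2) + cos φ₁ · cos φ₂ · sin²(Δλ/2) = 0.505161.
c = 2·atan2(√a, √(1−a)) = 1.58112 rad → d = 6371·c ≈ 10073.30 km.

10073 km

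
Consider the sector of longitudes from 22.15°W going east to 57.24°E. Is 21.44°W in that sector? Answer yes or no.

Yes

Band width going east from -22.15° to +57.24°: ((57.24 − -22.15) mod 360) = 79.39°.
Offset of -21.44° east of the west edge: ((-21.44 − -22.15) mod 360) = 0.71°.
0.71° ≤ 79.39° ⇒ inside.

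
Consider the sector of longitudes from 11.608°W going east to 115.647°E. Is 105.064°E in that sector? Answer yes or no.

Yes

Band width going east from -11.608° to +115.647°: ((115.647 − -11.608) mod 360) = 127.255°.
Offset of +105.064° east of the west edge: ((105.064 − -11.608) mod 360) = 116.672°.
116.672° ≤ 127.255° ⇒ inside.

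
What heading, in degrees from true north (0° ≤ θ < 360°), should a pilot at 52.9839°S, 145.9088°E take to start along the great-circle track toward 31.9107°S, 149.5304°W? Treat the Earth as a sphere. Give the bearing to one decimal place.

Δλ = -149.5304 − 145.9088 = -295.4392°; wrapped into (−180°, 180°]: 64.5608°.
θ = atan2( sin Δλ · cos φ₂ , cos φ₁ · sin φ₂ − sin φ₁ · cos φ₂ · cos Δλ )
  = atan2(0.76657, -0.02709) = 92.024° → normalised to [0°, 360°): 92.024°.

92.0°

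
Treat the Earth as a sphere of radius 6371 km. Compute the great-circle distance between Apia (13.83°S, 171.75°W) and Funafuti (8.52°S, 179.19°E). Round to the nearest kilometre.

1151 km

Δλ = 179.19 − -171.75 = 350.94°; wrapped into (−180°, 180°]: -9.06°.
Δφ = -8.52 − -13.83 = 5.31°.
a = sin²(Δφ/2) + cos φ₁ · cos φ₂ · sin²(Δλ/2) = 0.008136.
c = 2·atan2(√a, √(1−a)) = 0.18065 rad → d = 6371·c ≈ 1150.89 km.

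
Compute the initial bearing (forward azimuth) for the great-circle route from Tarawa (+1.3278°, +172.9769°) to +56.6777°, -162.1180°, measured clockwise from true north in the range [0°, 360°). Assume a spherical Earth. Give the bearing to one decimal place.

15.7°

Δλ = -162.1180 − 172.9769 = -335.0949°; wrapped into (−180°, 180°]: 24.9051°.
θ = atan2( sin Δλ · cos φ₂ , cos φ₁ · sin φ₂ − sin φ₁ · cos φ₂ · cos Δλ )
  = atan2(0.23134, 0.82382) = 15.685° → normalised to [0°, 360°): 15.685°.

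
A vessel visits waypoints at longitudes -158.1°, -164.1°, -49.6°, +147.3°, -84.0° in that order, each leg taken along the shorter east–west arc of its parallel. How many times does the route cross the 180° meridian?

Leg 1: -158.1° → -164.1°, shortest Δλ = -6.0° (west) — does not cross 180°.
Leg 2: -164.1° → -49.6°, shortest Δλ = 114.5° (east) — does not cross 180°.
Leg 3: -49.6° → +147.3°, shortest Δλ = -163.1° (west) — crosses 180°.
Leg 4: +147.3° → -84.0°, shortest Δλ = 128.7° (east) — crosses 180°.
Total crossings: 2.

2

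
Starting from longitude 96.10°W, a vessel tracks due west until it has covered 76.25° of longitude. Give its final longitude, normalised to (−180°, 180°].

172.35°W

Start at -96.10°; shift −76.25° → -172.35°.
-172.35° already lies in (−180°, 180°].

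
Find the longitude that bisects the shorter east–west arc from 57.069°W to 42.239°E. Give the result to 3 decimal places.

7.415°W

Signed shortest Δλ from -57.069° to +42.239° is +99.308°.
Midpoint longitude = -57.069° + (+99.308°)/2 = -57.069° + 49.654° = -7.415°.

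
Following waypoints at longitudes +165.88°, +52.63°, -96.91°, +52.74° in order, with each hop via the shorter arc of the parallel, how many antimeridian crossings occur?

Leg 1: +165.88° → +52.63°, shortest Δλ = -113.25° (west) — does not cross 180°.
Leg 2: +52.63° → -96.91°, shortest Δλ = -149.54° (west) — does not cross 180°.
Leg 3: -96.91° → +52.74°, shortest Δλ = 149.65° (east) — does not cross 180°.
Total crossings: 0.

0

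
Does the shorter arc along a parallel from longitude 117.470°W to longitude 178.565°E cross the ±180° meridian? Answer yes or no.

Naïve |178.565 − -117.470| = 296.035° > 180°, so the shorter arc goes the other way round — across 180°.
Signed shortest Δλ = ((178.565 − -117.470 + 180) mod 360) − 180 = -63.965°.
Going west by 63.965° from -117.470° passes through 180° before reaching +178.565°.

Yes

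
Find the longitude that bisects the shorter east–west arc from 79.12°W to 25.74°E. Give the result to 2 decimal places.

26.69°W

Signed shortest Δλ from -79.12° to +25.74° is +104.86°.
Midpoint longitude = -79.12° + (+104.86°)/2 = -79.12° + 52.43° = -26.69°.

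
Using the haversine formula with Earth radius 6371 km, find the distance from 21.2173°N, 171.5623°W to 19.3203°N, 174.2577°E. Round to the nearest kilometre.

Δλ = 174.2577 − -171.5623 = 345.8200°; wrapped into (−180°, 180°]: -14.1800°.
Δφ = 19.3203 − 21.2173 = -1.8970°.
a = sin²(Δφ/2) + cos φ₁ · cos φ₂ · sin²(Δλ/2) = 0.013676.
c = 2·atan2(√a, √(1−a)) = 0.23443 rad → d = 6371·c ≈ 1493.53 km.

1494 km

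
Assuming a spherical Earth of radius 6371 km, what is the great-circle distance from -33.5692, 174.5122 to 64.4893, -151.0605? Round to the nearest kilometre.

11310 km

Δλ = -151.0605 − 174.5122 = -325.5727°; wrapped into (−180°, 180°]: 34.4273°.
Δφ = 64.4893 − -33.5692 = 98.0585°.
a = sin²(Δφ/2) + cos φ₁ · cos φ₂ · sin²(Δλ/2) = 0.601519.
c = 2·atan2(√a, √(1−a)) = 1.77526 rad → d = 6371·c ≈ 11310.16 km.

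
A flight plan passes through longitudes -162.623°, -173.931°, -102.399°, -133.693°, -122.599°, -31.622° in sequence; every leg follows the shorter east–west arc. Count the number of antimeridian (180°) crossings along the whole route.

0

Leg 1: -162.623° → -173.931°, shortest Δλ = -11.308° (west) — does not cross 180°.
Leg 2: -173.931° → -102.399°, shortest Δλ = 71.532° (east) — does not cross 180°.
Leg 3: -102.399° → -133.693°, shortest Δλ = -31.294° (west) — does not cross 180°.
Leg 4: -133.693° → -122.599°, shortest Δλ = 11.094° (east) — does not cross 180°.
Leg 5: -122.599° → -31.622°, shortest Δλ = 90.977° (east) — does not cross 180°.
Total crossings: 0.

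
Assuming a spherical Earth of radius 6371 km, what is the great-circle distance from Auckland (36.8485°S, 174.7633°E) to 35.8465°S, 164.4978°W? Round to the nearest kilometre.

Δλ = -164.4978 − 174.7633 = -339.2611°; wrapped into (−180°, 180°]: 20.7389°.
Δφ = -35.8465 − -36.8485 = 1.0020°.
a = sin²(Δφ/2) + cos φ₁ · cos φ₂ · sin²(Δλ/2) = 0.021092.
c = 2·atan2(√a, √(1−a)) = 0.29149 rad → d = 6371·c ≈ 1857.08 km.

1857 km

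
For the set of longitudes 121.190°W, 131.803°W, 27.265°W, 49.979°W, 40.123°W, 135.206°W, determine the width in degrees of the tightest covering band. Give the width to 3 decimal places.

Sort the longitudes: -135.206°, -131.803°, -121.190°, -49.979°, -40.123°, -27.265°.
Eastward gaps between consecutive values (wrapping around): 3.403°, 10.613°, 71.211°, 9.856°, 12.858°, 252.059°.
Largest gap = 252.059° ⇒ minimal covering band is its complement: 360° − 252.059° = 107.941°.
Band runs from -135.206° eastward to -27.265°.

107.941°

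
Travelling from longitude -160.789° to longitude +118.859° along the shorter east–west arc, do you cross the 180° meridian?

Yes

Naïve |118.859 − -160.789| = 279.648° > 180°, so the shorter arc goes the other way round — across 180°.
Signed shortest Δλ = ((118.859 − -160.789 + 180) mod 360) − 180 = -80.352°.
Going west by 80.352° from -160.789° passes through 180° before reaching +118.859°.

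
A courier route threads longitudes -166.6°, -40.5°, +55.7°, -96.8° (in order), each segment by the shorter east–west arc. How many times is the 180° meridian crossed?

0

Leg 1: -166.6° → -40.5°, shortest Δλ = 126.1° (east) — does not cross 180°.
Leg 2: -40.5° → +55.7°, shortest Δλ = 96.2° (east) — does not cross 180°.
Leg 3: +55.7° → -96.8°, shortest Δλ = -152.5° (west) — does not cross 180°.
Total crossings: 0.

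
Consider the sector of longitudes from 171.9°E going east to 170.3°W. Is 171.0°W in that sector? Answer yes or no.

Band width going east from +171.9° to -170.3°: ((-170.3 − 171.9) mod 360) = 17.8°.
Offset of -171.0° east of the west edge: ((-171.0 − 171.9) mod 360) = 17.1°.
17.1° ≤ 17.8° ⇒ inside.

Yes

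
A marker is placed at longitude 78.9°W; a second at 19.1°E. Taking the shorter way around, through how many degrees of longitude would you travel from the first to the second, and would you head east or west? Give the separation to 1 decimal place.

98.0° east

Raw difference: 19.1 − -78.9 = 98.0°.
Normalise into (−180°, 180°]: 98.0° stays 98.0°.
Positive ⇒ the second point lies to the east; separation 98.0°.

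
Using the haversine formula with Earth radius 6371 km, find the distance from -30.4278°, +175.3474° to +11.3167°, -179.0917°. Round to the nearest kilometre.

4680 km

Δλ = -179.0917 − 175.3474 = -354.4391°; wrapped into (−180°, 180°]: 5.5609°.
Δφ = 11.3167 − -30.4278 = 41.7445°.
a = sin²(Δφ/2) + cos φ₁ · cos φ₂ · sin²(Δλ/2) = 0.128929.
c = 2·atan2(√a, √(1−a)) = 0.73454 rad → d = 6371·c ≈ 4679.73 km.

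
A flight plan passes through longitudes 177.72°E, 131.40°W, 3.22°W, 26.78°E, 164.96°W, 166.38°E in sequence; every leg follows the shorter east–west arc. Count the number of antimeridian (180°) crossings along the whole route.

Leg 1: +177.72° → -131.40°, shortest Δλ = 50.88° (east) — crosses 180°.
Leg 2: -131.40° → -3.22°, shortest Δλ = 128.18° (east) — does not cross 180°.
Leg 3: -3.22° → +26.78°, shortest Δλ = 30.0° (east) — does not cross 180°.
Leg 4: +26.78° → -164.96°, shortest Δλ = 168.26° (east) — crosses 180°.
Leg 5: -164.96° → +166.38°, shortest Δλ = -28.66° (west) — crosses 180°.
Total crossings: 3.

3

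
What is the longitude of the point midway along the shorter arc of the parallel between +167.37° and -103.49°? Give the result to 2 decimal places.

Signed shortest Δλ from +167.37° to -103.49° is +89.14°.
Midpoint longitude = +167.37° + (+89.14°)/2 = +167.37° + 44.57° = +211.94°.
Normalise into (−180°, 180°]: -148.06°.
(The naïve average (+167.37 + -103.49)/2 = 31.94° is on the wrong side of the globe.)

-148.06°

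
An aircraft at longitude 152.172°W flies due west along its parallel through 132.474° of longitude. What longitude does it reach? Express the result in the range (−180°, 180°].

Start at -152.172°; shift −132.474° → -284.646°.
-284.646° lies outside (−180°, 180°]; add 360° → +75.354°.

75.354°E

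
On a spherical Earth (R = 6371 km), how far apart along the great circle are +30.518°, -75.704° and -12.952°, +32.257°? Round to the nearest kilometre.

Δλ = 32.257 − -75.704 = 107.961°.
Δφ = -12.952 − 30.518 = -43.470°.
a = sin²(Δφ/2) + cos φ₁ · cos φ₂ · sin²(Δλ/2) = 0.686355.
c = 2·atan2(√a, √(1−a)) = 1.95272 rad → d = 6371·c ≈ 12440.80 km.

12441 km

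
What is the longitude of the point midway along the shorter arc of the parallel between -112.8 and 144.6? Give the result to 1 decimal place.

Signed shortest Δλ from -112.8° to +144.6° is -102.6°.
Midpoint longitude = -112.8° + (-102.6°)/2 = -112.8° − 51.3° = -164.1°.
(The naïve average (-112.8 + +144.6)/2 = 15.9° is on the wrong side of the globe.)

-164.1°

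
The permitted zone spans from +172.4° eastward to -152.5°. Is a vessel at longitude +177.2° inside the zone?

Yes

Band width going east from +172.4° to -152.5°: ((-152.5 − 172.4) mod 360) = 35.1°.
Offset of +177.2° east of the west edge: ((177.2 − 172.4) mod 360) = 4.8°.
4.8° ≤ 35.1° ⇒ inside.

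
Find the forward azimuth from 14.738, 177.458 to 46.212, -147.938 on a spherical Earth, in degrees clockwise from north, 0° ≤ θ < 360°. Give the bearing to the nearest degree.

Δλ = -147.938 − 177.458 = -325.396°; wrapped into (−180°, 180°]: 34.604°.
θ = atan2( sin Δλ · cos φ₂ , cos φ₁ · sin φ₂ − sin φ₁ · cos φ₂ · cos Δλ )
  = atan2(0.39298, 0.55325) = 35.387° → normalised to [0°, 360°): 35.387°.

35°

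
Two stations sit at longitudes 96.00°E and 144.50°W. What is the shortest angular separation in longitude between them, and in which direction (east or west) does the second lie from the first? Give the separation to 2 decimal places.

119.50° east

Raw difference: -144.50 − 96.00 = -240.5°.
Normalise into (−180°, 180°]: -240.5° + 360° = 119.5°.
Positive ⇒ the second point lies to the east; separation 119.50°.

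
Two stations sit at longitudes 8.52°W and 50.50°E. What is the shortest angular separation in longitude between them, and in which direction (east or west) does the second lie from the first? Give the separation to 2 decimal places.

59.02° east

Raw difference: 50.50 − -8.52 = 59.02°.
Normalise into (−180°, 180°]: 59.02° stays 59.02°.
Positive ⇒ the second point lies to the east; separation 59.02°.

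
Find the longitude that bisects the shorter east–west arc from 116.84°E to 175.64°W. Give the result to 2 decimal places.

Signed shortest Δλ from +116.84° to -175.64° is +67.52°.
Midpoint longitude = +116.84° + (+67.52°)/2 = +116.84° + 33.76° = +150.60°.
(The naïve average (+116.84 + -175.64)/2 = -29.4° is on the wrong side of the globe.)

150.60°E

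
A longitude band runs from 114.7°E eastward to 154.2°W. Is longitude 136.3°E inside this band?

Band width going east from +114.7° to -154.2°: ((-154.2 − 114.7) mod 360) = 91.1°.
Offset of +136.3° east of the west edge: ((136.3 − 114.7) mod 360) = 21.6°.
21.6° ≤ 91.1° ⇒ inside.

Yes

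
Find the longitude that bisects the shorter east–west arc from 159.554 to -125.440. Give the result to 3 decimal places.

Signed shortest Δλ from +159.554° to -125.440° is +75.006°.
Midpoint longitude = +159.554° + (+75.006°)/2 = +159.554° + 37.503° = +197.057°.
Normalise into (−180°, 180°]: -162.943°.
(The naïve average (+159.554 + -125.440)/2 = 17.057° is on the wrong side of the globe.)

-162.943°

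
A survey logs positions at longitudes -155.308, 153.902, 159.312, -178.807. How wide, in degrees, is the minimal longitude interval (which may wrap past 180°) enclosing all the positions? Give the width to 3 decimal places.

Sort the longitudes: -178.807°, -155.308°, +153.902°, +159.312°.
Eastward gaps between consecutive values (wrapping around): 23.499°, 309.210°, 5.410°, 21.881°.
Largest gap = 309.210° ⇒ minimal covering band is its complement: 360° − 309.210° = 50.790°.
Band runs from +153.902° eastward to -155.308°, crossing the antimeridian.

50.790°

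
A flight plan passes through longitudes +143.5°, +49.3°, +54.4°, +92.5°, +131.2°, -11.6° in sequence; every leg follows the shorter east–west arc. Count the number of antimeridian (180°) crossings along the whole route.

Leg 1: +143.5° → +49.3°, shortest Δλ = -94.2° (west) — does not cross 180°.
Leg 2: +49.3° → +54.4°, shortest Δλ = 5.1° (east) — does not cross 180°.
Leg 3: +54.4° → +92.5°, shortest Δλ = 38.1° (east) — does not cross 180°.
Leg 4: +92.5° → +131.2°, shortest Δλ = 38.7° (east) — does not cross 180°.
Leg 5: +131.2° → -11.6°, shortest Δλ = -142.8° (west) — does not cross 180°.
Total crossings: 0.

0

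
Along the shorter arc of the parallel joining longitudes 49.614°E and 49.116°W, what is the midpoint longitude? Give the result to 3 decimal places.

0.249°E

Signed shortest Δλ from +49.614° to -49.116° is -98.730°.
Midpoint longitude = +49.614° + (-98.730°)/2 = +49.614° − 49.365° = +0.249°.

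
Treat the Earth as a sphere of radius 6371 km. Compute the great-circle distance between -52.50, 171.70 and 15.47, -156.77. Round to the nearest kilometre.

8143 km

Δλ = -156.77 − 171.70 = -328.47°; wrapped into (−180°, 180°]: 31.53°.
Δφ = 15.47 − -52.50 = 67.97°.
a = sin²(Δφ/2) + cos φ₁ · cos φ₂ · sin²(Δλ/2) = 0.355763.
c = 2·atan2(√a, √(1−a)) = 1.27816 rad → d = 6371·c ≈ 8143.18 km.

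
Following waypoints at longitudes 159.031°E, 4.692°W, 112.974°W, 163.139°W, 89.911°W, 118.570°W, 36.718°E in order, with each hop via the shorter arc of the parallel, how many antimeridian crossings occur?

Leg 1: +159.031° → -4.692°, shortest Δλ = -163.723° (west) — does not cross 180°.
Leg 2: -4.692° → -112.974°, shortest Δλ = -108.282° (west) — does not cross 180°.
Leg 3: -112.974° → -163.139°, shortest Δλ = -50.165° (west) — does not cross 180°.
Leg 4: -163.139° → -89.911°, shortest Δλ = 73.228° (east) — does not cross 180°.
Leg 5: -89.911° → -118.570°, shortest Δλ = -28.659° (west) — does not cross 180°.
Leg 6: -118.570° → +36.718°, shortest Δλ = 155.288° (east) — does not cross 180°.
Total crossings: 0.

0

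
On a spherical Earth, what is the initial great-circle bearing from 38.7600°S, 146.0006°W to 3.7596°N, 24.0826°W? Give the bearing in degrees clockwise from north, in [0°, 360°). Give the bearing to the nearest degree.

Δλ = -24.0826 − -146.0006 = 121.9180°.
θ = atan2( sin Δλ · cos φ₂ , cos φ₁ · sin φ₂ − sin φ₁ · cos φ₂ · cos Δλ )
  = atan2(0.84698, -0.27916) = 108.242° → normalised to [0°, 360°): 108.242°.

108°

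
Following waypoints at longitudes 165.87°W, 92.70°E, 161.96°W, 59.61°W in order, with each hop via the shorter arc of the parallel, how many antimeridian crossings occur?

2

Leg 1: -165.87° → +92.70°, shortest Δλ = -101.43° (west) — crosses 180°.
Leg 2: +92.70° → -161.96°, shortest Δλ = 105.34° (east) — crosses 180°.
Leg 3: -161.96° → -59.61°, shortest Δλ = 102.35° (east) — does not cross 180°.
Total crossings: 2.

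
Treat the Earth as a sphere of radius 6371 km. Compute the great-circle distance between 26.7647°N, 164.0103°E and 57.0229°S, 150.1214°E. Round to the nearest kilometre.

Δλ = 150.1214 − 164.0103 = -13.8889°.
Δφ = -57.0229 − 26.7647 = -83.7876°.
a = sin²(Δφ/2) + cos φ₁ · cos φ₂ · sin²(Δλ/2) = 0.452997.
c = 2·atan2(√a, √(1−a)) = 1.47665 rad → d = 6371·c ≈ 9407.75 km.

9408 km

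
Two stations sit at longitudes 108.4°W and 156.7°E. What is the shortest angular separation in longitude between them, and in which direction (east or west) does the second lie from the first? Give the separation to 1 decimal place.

Raw difference: 156.7 − -108.4 = 265.1°.
Normalise into (−180°, 180°]: 265.1° − 360° = -94.9°.
Negative ⇒ the second point lies to the west; separation 94.9°.

94.9° west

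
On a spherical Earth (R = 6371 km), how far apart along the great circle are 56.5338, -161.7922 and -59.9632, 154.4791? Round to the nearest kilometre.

13512 km

Δλ = 154.4791 − -161.7922 = 316.2713°; wrapped into (−180°, 180°]: -43.7287°.
Δφ = -59.9632 − 56.5338 = -116.4970°.
a = sin²(Δφ/2) + cos φ₁ · cos φ₂ · sin²(Δλ/2) = 0.761358.
c = 2·atan2(√a, √(1−a)) = 2.12083 rad → d = 6371·c ≈ 13511.81 km.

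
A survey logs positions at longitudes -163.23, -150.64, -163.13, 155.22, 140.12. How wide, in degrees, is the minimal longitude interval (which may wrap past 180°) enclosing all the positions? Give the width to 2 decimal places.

Sort the longitudes: -163.23°, -163.13°, -150.64°, +140.12°, +155.22°.
Eastward gaps between consecutive values (wrapping around): 0.10°, 12.49°, 290.76°, 15.10°, 41.55°.
Largest gap = 290.76° ⇒ minimal covering band is its complement: 360° − 290.76° = 69.24°.
Band runs from +140.12° eastward to -150.64°, crossing the antimeridian.

69.24°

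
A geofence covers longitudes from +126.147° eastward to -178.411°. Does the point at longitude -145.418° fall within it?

Band width going east from +126.147° to -178.411°: ((-178.411 − 126.147) mod 360) = 55.442°.
Offset of -145.418° east of the west edge: ((-145.418 − 126.147) mod 360) = 88.435°.
88.435° > 55.442° ⇒ outside.

No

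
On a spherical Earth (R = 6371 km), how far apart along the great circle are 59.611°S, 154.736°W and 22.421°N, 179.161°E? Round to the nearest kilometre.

Δλ = 179.161 − -154.736 = 333.897°; wrapped into (−180°, 180°]: -26.103°.
Δφ = 22.421 − -59.611 = 82.032°.
a = sin²(Δφ/2) + cos φ₁ · cos φ₂ · sin²(Δλ/2) = 0.454538.
c = 2·atan2(√a, √(1−a)) = 1.47975 rad → d = 6371·c ≈ 9427.46 km.

9427 km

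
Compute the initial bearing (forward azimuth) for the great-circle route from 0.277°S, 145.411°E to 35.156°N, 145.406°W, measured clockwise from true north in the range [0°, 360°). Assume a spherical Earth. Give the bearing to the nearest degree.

Δλ = -145.406 − 145.411 = -290.817°; wrapped into (−180°, 180°]: 69.183°.
θ = atan2( sin Δλ · cos φ₂ , cos φ₁ · sin φ₂ − sin φ₁ · cos φ₂ · cos Δλ )
  = atan2(0.76422, 0.57720) = 52.937° → normalised to [0°, 360°): 52.937°.

53°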